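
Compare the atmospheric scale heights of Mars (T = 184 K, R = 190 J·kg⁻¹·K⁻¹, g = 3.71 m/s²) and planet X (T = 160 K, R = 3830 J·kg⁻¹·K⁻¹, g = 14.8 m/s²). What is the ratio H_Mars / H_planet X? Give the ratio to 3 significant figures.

H_Mars/H_planet X ≈ 0.228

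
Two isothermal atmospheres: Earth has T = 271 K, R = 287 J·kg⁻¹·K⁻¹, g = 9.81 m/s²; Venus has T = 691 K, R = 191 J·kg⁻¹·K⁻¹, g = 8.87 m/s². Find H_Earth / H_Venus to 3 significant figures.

H = RT/g for each body.
H_Earth = 287 × 271 / 9.81 = 7928.3 m.
H_Venus = 191 × 691 / 8.87 = 14879 m.
H_Earth/H_Venus = 7928.3/14879 = 0.53285.

H_Earth/H_Venus ≈ 0.533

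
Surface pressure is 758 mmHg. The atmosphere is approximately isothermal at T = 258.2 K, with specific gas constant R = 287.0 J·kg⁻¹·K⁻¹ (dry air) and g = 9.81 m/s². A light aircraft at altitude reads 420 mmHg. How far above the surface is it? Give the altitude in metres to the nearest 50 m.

Scale height: H = RT/g = 287.0 × 258.2 / 9.81 = 7553.9 m.
Invert the barometric formula: z = H ln(P₀/P).
P₀/P = 758/420 = 1.8048; ln(1.8048) = 0.59045.
z = 7553.9 × 0.59045 = 4460.2 m.

z ≈ 4450 m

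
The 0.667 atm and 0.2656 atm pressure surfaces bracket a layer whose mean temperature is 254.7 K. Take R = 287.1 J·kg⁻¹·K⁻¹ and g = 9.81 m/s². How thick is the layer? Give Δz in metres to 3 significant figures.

Hypsometric equation: Δz = (R T̄/g) ln(P₁/P₂).
R T̄/g = 287.1 × 254.7 / 9.81 = 7454.1 m.
ln(0.667/0.2656) = ln(2.5113) = 0.92080.
Δz = 7454.1 × 0.92080 = 6863.7 m.

Δz ≈ 6860 m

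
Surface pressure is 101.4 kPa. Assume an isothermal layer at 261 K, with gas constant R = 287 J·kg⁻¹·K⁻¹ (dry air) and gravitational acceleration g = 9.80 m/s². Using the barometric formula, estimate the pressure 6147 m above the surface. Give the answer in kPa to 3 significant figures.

Scale height: H = RT/g = 287 × 261 / 9.80 = 7643.6 m.
Barometric formula: P = P₀ exp(−z/H).
z/H = 6147.0/7643.6 = 0.80420; exp(−0.80420) = 0.44745.
P = 101.4 × 0.44745 = 45.371 kPa.

P ≈ 45.4 kPa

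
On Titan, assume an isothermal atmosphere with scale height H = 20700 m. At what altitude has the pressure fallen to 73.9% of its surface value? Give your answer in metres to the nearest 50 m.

Set P/P₀ = exp(−z/H) = 0.739, so z = −H ln(0.739).
−ln(0.739) = 0.30246; z = 20700 × 0.30246 = 6260.9 m.

z ≈ 6250 m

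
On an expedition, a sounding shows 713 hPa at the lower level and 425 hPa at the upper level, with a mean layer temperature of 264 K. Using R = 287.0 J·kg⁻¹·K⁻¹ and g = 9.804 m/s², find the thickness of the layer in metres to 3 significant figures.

Δz ≈ 4000 m

Hypsometric equation: Δz = (R T̄/g) ln(P₁/P₂).
R T̄/g = 287.0 × 264 / 9.804 = 7728.3 m.
ln(713/425) = ln(1.6776) = 0.51736.
Δz = 7728.3 × 0.51736 = 3998.3 m.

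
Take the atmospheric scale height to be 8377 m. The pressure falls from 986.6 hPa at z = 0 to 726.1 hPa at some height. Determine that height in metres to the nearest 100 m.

z ≈ 2600 m

Invert the barometric formula: z = H ln(P₀/P).
P₀/P = 986.6/726.1 = 1.3588; ln(1.3588) = 0.30660.
z = 8377.0 × 0.30660 = 2568.4 m.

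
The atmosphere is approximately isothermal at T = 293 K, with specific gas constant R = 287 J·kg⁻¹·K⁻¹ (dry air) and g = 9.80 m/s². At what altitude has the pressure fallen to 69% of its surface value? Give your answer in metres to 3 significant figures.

z ≈ 3180 m

Scale height: H = RT/g = 287 × 293 / 9.80 = 8580.7 m.
Set P/P₀ = exp(−z/H) = 0.69, so z = −H ln(0.69).
−ln(0.69) = 0.37106; z = 8580.7 × 0.37106 = 3184.0 m.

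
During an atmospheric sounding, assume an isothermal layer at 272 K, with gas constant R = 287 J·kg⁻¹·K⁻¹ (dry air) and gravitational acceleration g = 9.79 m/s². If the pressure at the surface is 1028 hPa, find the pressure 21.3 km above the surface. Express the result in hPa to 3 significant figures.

Scale height: H = RT/g = 287 × 272 / 9.79 = 7973.9 m.
Barometric formula: P = P₀ exp(−z/H).
z/H = 21300/7973.9 = 2.6712; exp(−2.6712) = 0.069169.
P = 1028 × 0.069169 = 71.106 hPa.

P ≈ 71.1 hPa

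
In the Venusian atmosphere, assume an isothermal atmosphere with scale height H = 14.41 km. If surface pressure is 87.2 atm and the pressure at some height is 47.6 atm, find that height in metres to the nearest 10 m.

Invert the barometric formula: z = H ln(P₀/P).
P₀/P = 87.2/47.6 = 1.8319; ln(1.8319) = 0.60535.
z = 14410 × 0.60535 = 8723.1 m.

z ≈ 8720 m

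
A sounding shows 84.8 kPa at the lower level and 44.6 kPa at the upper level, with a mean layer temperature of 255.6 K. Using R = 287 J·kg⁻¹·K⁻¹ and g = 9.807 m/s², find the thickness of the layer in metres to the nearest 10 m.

Δz ≈ 4810 m

Hypsometric equation: Δz = (R T̄/g) ln(P₁/P₂).
R T̄/g = 287 × 255.6 / 9.807 = 7480.1 m.
ln(84.8/44.6) = ln(1.9013) = 0.64254.
Δz = 7480.1 × 0.64254 = 4806.3 m.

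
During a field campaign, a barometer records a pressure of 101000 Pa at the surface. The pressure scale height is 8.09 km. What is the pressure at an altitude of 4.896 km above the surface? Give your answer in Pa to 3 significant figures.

Barometric formula: P = P₀ exp(−z/H).
z/H = 4896.0/8090.0 = 0.60519; exp(−0.60519) = 0.54597.
P = 101000 × 0.54597 = 55143 Pa.

P ≈ 55100 Pa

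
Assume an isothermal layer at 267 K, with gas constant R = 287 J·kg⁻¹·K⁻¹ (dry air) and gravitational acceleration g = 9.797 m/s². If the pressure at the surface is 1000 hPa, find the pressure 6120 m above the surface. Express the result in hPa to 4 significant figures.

Scale height: H = RT/g = 287 × 267 / 9.797 = 7821.7 m.
Barometric formula: P = P₀ exp(−z/H).
z/H = 6120.0/7821.7 = 0.78244; exp(−0.78244) = 0.45729.
P = 1000 × 0.45729 = 457.29 hPa.

P ≈ 457.3 hPa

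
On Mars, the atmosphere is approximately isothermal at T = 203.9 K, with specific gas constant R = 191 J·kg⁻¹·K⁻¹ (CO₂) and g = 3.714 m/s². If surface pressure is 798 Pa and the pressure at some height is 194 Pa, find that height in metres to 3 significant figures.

Scale height: H = RT/g = 191 × 203.9 / 3.714 = 10486 m.
Invert the barometric formula: z = H ln(P₀/P).
P₀/P = 798/194 = 4.1134; ln(4.1134) = 1.4142.
z = 10486 × 1.4142 = 14829 m.

z ≈ 14800 m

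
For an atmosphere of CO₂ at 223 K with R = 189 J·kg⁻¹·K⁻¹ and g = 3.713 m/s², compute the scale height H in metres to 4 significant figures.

H ≈ 11350 m

The scale height of an isothermal atmosphere is H = RT/g.
H = 189 × 223 / 3.713 = 42147/3.713 = 11351 m.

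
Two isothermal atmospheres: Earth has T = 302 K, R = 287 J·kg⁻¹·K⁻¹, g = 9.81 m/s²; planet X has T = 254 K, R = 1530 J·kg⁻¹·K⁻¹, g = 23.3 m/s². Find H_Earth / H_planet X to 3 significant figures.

H_Earth/H_planet X ≈ 0.530

H = RT/g for each body.
H_Earth = 287 × 302 / 9.81 = 8835.3 m.
H_planet X = 1530 × 254 / 23.3 = 16679 m.
H_Earth/H_planet X = 8835.3/16679 = 0.52973.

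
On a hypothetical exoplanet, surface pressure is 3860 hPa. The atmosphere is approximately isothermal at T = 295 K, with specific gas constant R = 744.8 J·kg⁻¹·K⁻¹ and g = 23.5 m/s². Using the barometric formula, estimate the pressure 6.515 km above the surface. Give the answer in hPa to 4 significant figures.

P ≈ 1923 hPa

Scale height: H = RT/g = 744.8 × 295 / 23.5 = 9349.6 m.
Barometric formula: P = P₀ exp(−z/H).
z/H = 6515.0/9349.6 = 0.69682; exp(−0.69682) = 0.49817.
P = 3860 × 0.49817 = 1922.9 hPa.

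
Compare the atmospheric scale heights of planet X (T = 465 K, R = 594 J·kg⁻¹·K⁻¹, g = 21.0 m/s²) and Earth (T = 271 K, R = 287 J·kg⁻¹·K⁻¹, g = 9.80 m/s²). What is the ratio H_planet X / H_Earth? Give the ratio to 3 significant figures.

H_planet X/H_Earth ≈ 1.66

H = RT/g for each body.
H_planet X = 594 × 465 / 21.0 = 13153 m.
H_Earth = 287 × 271 / 9.80 = 7936.4 m.
H_planet X/H_Earth = 13153/7936.4 = 1.6573.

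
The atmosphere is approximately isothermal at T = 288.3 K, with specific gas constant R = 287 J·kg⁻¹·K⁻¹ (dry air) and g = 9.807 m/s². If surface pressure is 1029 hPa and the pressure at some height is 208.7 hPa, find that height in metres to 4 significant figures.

z ≈ 13460 m

Scale height: H = RT/g = 287 × 288.3 / 9.807 = 8437.0 m.
Invert the barometric formula: z = H ln(P₀/P).
P₀/P = 1029/208.7 = 4.9305; ln(4.9305) = 1.5954.
z = 8437.0 × 1.5954 = 13460 m.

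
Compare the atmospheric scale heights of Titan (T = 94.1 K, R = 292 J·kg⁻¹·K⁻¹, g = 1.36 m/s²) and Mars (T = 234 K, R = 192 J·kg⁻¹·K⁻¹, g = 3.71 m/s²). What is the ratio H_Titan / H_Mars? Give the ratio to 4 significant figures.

H_Titan/H_Mars ≈ 1.668

H = RT/g for each body.
H_Titan = 292 × 94.1 / 1.36 = 20204 m.
H_Mars = 192 × 234 / 3.71 = 12110 m.
H_Titan/H_Mars = 20204/12110 = 1.6684.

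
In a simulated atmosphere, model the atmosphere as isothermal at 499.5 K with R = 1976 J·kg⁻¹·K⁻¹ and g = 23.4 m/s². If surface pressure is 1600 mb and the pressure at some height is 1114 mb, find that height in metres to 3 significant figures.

z ≈ 15300 m

Scale height: H = RT/g = 1976 × 499.5 / 23.4 = 42180 m.
Invert the barometric formula: z = H ln(P₀/P).
P₀/P = 1600/1114 = 1.4363; ln(1.4363) = 0.36207.
z = 42180 × 0.36207 = 15272 m.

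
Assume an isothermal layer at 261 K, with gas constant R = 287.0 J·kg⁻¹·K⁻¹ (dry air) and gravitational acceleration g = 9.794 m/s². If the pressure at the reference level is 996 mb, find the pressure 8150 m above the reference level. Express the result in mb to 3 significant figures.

Scale height: H = RT/g = 287.0 × 261 / 9.794 = 7648.3 m.
Barometric formula: P = P₀ exp(−z/H).
z/H = 8150.0/7648.3 = 1.0656; exp(−1.0656) = 0.34452.
P = 996 × 0.34452 = 343.14 mb.

P ≈ 343 mb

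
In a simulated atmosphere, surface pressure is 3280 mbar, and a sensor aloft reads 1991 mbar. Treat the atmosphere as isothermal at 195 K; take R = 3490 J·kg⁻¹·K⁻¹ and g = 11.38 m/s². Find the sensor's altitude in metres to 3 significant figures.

z ≈ 29900 m

Scale height: H = RT/g = 3490 × 195 / 11.38 = 59802 m.
Invert the barometric formula: z = H ln(P₀/P).
P₀/P = 3280/1991 = 1.6474; ln(1.6474) = 0.49920.
z = 59802 × 0.49920 = 29853 m.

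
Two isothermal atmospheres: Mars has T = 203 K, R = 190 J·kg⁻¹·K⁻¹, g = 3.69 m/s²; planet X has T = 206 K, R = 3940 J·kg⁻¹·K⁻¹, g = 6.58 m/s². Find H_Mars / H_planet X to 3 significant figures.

H_Mars/H_planet X ≈ 0.0847

H = RT/g for each body.
H_Mars = 190 × 203 / 3.69 = 10453 m.
H_planet X = 3940 × 206 / 6.58 = 123350 m.
H_Mars/H_planet X = 10453/123350 = 0.084743.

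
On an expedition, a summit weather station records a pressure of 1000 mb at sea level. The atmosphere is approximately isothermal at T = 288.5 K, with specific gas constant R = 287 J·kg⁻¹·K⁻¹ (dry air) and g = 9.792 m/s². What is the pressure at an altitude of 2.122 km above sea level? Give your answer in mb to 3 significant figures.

P ≈ 778 mb

Scale height: H = RT/g = 287 × 288.5 / 9.792 = 8455.8 m.
Barometric formula: P = P₀ exp(−z/H).
z/H = 2122.0/8455.8 = 0.25095; exp(−0.25095) = 0.77806.
P = 1000 × 0.77806 = 778.06 mb.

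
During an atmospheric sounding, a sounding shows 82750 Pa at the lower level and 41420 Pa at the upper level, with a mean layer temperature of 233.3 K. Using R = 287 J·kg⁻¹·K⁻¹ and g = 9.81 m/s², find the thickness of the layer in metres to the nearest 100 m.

Δz ≈ 4700 m

Hypsometric equation: Δz = (R T̄/g) ln(P₁/P₂).
R T̄/g = 287 × 233.3 / 9.81 = 6825.4 m.
ln(82750/41420) = ln(1.9978) = 0.69205.
Δz = 6825.4 × 0.69205 = 4723.5 m.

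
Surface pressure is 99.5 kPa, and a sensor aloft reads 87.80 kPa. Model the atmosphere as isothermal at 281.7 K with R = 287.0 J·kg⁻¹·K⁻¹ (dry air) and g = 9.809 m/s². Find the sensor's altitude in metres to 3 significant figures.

z ≈ 1030 m

Scale height: H = RT/g = 287.0 × 281.7 / 9.809 = 8242.2 m.
Invert the barometric formula: z = H ln(P₀/P).
P₀/P = 99.5/87.80 = 1.1333; ln(1.1333) = 0.12513.
z = 8242.2 × 0.12513 = 1031.3 m.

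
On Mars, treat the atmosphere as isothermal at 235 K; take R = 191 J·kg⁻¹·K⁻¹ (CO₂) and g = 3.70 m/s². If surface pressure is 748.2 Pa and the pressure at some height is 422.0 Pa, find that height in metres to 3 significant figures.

z ≈ 6950 m

Scale height: H = RT/g = 191 × 235 / 3.70 = 12131 m.
Invert the barometric formula: z = H ln(P₀/P).
P₀/P = 748.2/422.0 = 1.7730; ln(1.7730) = 0.57267.
z = 12131 × 0.57267 = 6947.1 m.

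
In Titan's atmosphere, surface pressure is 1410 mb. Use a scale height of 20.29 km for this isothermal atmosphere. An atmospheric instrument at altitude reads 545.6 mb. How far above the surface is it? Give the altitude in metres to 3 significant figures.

Invert the barometric formula: z = H ln(P₀/P).
P₀/P = 1410/545.6 = 2.5843; ln(2.5843) = 0.94945.
z = 20290 × 0.94945 = 19264 m.

z ≈ 19300 m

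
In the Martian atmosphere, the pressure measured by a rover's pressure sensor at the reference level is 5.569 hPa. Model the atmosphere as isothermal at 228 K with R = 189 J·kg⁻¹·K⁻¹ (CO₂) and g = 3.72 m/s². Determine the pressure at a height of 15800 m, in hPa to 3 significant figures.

Scale height: H = RT/g = 189 × 228 / 3.72 = 11584 m.
Barometric formula: P = P₀ exp(−z/H).
z/H = 15800/11584 = 1.3640; exp(−1.3640) = 0.25564.
P = 5.569 × 0.25564 = 1.4237 hPa.

P ≈ 1.42 hPa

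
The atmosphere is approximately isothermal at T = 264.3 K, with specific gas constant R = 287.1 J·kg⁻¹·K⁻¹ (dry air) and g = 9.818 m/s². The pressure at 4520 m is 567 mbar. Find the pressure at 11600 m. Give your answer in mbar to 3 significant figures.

P ≈ 227 mbar

Scale height: H = RT/g = 287.1 × 264.3 / 9.818 = 7728.7 m.
Between two levels, P₂ = P₁ exp(−Δz/H) with Δz = z₂ − z₁.
Δz = 11600 − 4520.0 = 7080.0 m; Δz/H = 7080.0/7728.7 = 0.91607.
P₂ = 567 × exp(−0.91607) = 567 × 0.40009 = 226.85 mbar.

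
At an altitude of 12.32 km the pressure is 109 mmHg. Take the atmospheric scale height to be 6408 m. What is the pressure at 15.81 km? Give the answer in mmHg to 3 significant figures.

Between two levels, P₂ = P₁ exp(−Δz/H) with Δz = z₂ − z₁.
Δz = 15810 − 12320 = 3490.0 m; Δz/H = 3490.0/6408.0 = 0.54463.
P₂ = 109 × exp(−0.54463) = 109 × 0.58006 = 63.227 mmHg.

P ≈ 63.2 mmHg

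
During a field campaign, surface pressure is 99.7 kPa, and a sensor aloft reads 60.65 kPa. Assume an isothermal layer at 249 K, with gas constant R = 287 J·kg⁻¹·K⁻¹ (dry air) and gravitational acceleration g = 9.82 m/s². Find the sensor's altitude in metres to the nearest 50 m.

z ≈ 3600 m

Scale height: H = RT/g = 287 × 249 / 9.82 = 7277.3 m.
Invert the barometric formula: z = H ln(P₀/P).
P₀/P = 99.7/60.65 = 1.6439; ln(1.6439) = 0.49707.
z = 7277.3 × 0.49707 = 3617.3 m.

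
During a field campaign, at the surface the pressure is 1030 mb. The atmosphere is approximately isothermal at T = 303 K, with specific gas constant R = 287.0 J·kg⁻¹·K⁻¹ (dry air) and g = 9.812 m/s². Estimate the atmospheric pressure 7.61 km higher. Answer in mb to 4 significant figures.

P ≈ 436.4 mb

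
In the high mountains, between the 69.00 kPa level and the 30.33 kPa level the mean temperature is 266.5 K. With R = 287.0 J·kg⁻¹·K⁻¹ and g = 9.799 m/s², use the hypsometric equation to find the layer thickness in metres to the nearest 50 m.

Hypsometric equation: Δz = (R T̄/g) ln(P₁/P₂).
R T̄/g = 287.0 × 266.5 / 9.799 = 7805.4 m.
ln(69.00/30.33) = ln(2.2750) = 0.82198.
Δz = 7805.4 × 0.82198 = 6415.9 m.

Δz ≈ 6400 m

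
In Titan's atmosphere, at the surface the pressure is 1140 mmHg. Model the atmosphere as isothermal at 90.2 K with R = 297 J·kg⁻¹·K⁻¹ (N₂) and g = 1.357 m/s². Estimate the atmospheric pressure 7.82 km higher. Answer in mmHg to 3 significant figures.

P ≈ 767 mmHg

Scale height: H = RT/g = 297 × 90.2 / 1.357 = 19742 m.
Barometric formula: P = P₀ exp(−z/H).
z/H = 7820.0/19742 = 0.39611; exp(−0.39611) = 0.67293.
P = 1140 × 0.67293 = 767.14 mmHg.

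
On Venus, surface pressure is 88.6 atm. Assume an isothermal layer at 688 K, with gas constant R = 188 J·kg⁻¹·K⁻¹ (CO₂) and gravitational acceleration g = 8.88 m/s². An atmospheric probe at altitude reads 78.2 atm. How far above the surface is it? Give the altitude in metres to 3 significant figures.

Scale height: H = RT/g = 188 × 688 / 8.88 = 14566 m.
Invert the barometric formula: z = H ln(P₀/P).
P₀/P = 88.6/78.2 = 1.1330; ln(1.1330) = 0.12487.
z = 14566 × 0.12487 = 1818.9 m.

z ≈ 1820 m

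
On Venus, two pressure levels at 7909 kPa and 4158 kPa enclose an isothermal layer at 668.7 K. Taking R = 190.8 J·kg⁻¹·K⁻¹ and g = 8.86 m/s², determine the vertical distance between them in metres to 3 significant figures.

Δz ≈ 9260 m

Hypsometric equation: Δz = (R T̄/g) ln(P₁/P₂).
R T̄/g = 190.8 × 668.7 / 8.86 = 14400 m.
ln(7909/4158) = ln(1.9021) = 0.64296.
Δz = 14400 × 0.64296 = 9258.6 m.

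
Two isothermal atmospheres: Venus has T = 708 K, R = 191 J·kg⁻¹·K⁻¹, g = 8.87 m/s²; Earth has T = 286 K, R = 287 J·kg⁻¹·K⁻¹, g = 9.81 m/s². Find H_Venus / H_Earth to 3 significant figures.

H = RT/g for each body.
H_Venus = 191 × 708 / 8.87 = 15246 m.
H_Earth = 287 × 286 / 9.81 = 8367.2 m.
H_Venus/H_Earth = 15246/8367.2 = 1.8221.

H_Venus/H_Earth ≈ 1.82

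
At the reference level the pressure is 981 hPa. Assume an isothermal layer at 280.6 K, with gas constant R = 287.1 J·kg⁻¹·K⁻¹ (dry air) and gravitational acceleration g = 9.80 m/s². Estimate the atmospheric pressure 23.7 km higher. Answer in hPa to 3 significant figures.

Scale height: H = RT/g = 287.1 × 280.6 / 9.80 = 8220.4 m.
Barometric formula: P = P₀ exp(−z/H).
z/H = 23700/8220.4 = 2.8831; exp(−2.8831) = 0.055961.
P = 981 × 0.055961 = 54.898 hPa.

P ≈ 54.9 hPa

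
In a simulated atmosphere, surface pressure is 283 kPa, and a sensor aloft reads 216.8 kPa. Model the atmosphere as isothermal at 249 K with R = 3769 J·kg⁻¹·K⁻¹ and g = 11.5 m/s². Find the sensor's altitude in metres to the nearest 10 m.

z ≈ 21750 m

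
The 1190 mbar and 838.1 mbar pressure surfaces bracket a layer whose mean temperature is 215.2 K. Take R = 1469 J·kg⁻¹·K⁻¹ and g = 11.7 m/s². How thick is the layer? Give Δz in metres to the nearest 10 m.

Hypsometric equation: Δz = (R T̄/g) ln(P₁/P₂).
R T̄/g = 1469 × 215.2 / 11.7 = 27020 m.
ln(1190/838.1) = ln(1.4199) = 0.35059.
Δz = 27020 × 0.35059 = 9472.9 m.

Δz ≈ 9470 m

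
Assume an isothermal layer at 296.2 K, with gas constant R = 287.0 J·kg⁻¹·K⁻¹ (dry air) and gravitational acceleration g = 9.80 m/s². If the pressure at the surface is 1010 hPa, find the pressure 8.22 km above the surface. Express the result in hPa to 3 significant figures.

P ≈ 392 hPa

Scale height: H = RT/g = 287.0 × 296.2 / 9.80 = 8674.4 m.
Barometric formula: P = P₀ exp(−z/H).
z/H = 8220.0/8674.4 = 0.94762; exp(−0.94762) = 0.38766.
P = 1010 × 0.38766 = 391.54 hPa.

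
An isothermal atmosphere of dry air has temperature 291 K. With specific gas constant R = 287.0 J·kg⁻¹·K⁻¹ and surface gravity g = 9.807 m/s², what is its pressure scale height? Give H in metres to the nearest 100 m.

The scale height of an isothermal atmosphere is H = RT/g.
H = 287.0 × 291 / 9.807 = 83517/9.807 = 8516.1 m.

H ≈ 8500 m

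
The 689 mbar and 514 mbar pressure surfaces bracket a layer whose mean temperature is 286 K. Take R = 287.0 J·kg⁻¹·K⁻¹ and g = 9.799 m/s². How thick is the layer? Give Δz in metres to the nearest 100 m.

Δz ≈ 2500 m

Hypsometric equation: Δz = (R T̄/g) ln(P₁/P₂).
R T̄/g = 287.0 × 286 / 9.799 = 8376.6 m.
ln(689/514) = ln(1.3405) = 0.29304.
Δz = 8376.6 × 0.29304 = 2454.7 m.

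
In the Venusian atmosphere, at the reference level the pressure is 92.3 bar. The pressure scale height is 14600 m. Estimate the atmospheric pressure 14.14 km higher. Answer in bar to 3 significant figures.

Barometric formula: P = P₀ exp(−z/H).
z/H = 14140/14600 = 0.96849; exp(−0.96849) = 0.37966.
P = 92.3 × 0.37966 = 35.043 bar.

P ≈ 35.0 bar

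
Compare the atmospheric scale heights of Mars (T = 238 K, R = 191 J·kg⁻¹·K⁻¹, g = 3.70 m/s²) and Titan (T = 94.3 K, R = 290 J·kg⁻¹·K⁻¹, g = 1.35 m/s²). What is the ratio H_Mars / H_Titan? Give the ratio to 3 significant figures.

H = RT/g for each body.
H_Mars = 191 × 238 / 3.70 = 12286 m.
H_Titan = 290 × 94.3 / 1.35 = 20257 m.
H_Mars/H_Titan = 12286/20257 = 0.60651.

H_Mars/H_Titan ≈ 0.607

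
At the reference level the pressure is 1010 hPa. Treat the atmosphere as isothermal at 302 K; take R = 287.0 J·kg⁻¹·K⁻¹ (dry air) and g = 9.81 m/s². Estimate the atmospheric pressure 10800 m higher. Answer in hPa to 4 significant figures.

P ≈ 297.5 hPa

Scale height: H = RT/g = 287.0 × 302 / 9.81 = 8835.3 m.
Barometric formula: P = P₀ exp(−z/H).
z/H = 10800/8835.3 = 1.2224; exp(−1.2224) = 0.29452.
P = 1010 × 0.29452 = 297.47 hPa.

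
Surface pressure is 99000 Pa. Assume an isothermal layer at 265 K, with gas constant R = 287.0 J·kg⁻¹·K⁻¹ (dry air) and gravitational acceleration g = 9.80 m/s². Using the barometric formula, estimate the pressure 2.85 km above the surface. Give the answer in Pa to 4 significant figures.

Scale height: H = RT/g = 287.0 × 265 / 9.80 = 7760.7 m.
Barometric formula: P = P₀ exp(−z/H).
z/H = 2850.0/7760.7 = 0.36723; exp(−0.36723) = 0.69265.
P = 99000 × 0.69265 = 68572 Pa.

P ≈ 68570 Pa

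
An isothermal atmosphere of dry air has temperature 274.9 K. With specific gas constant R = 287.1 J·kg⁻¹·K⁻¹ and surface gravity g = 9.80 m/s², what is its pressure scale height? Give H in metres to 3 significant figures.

The scale height of an isothermal atmosphere is H = RT/g.
H = 287.1 × 274.9 / 9.80 = 78924/9.80 = 8053.5 m.

H ≈ 8050 m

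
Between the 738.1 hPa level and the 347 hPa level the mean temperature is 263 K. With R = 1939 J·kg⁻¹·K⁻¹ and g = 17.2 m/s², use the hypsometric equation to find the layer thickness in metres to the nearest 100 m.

Hypsometric equation: Δz = (R T̄/g) ln(P₁/P₂).
R T̄/g = 1939 × 263 / 17.2 = 29649 m.
ln(738.1/347) = ln(2.1271) = 0.75476.
Δz = 29649 × 0.75476 = 22378 m.

Δz ≈ 22400 m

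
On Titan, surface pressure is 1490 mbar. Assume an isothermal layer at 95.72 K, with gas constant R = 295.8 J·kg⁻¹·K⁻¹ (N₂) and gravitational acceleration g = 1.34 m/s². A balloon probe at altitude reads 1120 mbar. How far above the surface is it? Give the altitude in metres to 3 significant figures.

z ≈ 6030 m

Scale height: H = RT/g = 295.8 × 95.72 / 1.34 = 21130 m.
Invert the barometric formula: z = H ln(P₀/P).
P₀/P = 1490/1120 = 1.3304; ln(1.3304) = 0.28548.
z = 21130 × 0.28548 = 6032.2 m.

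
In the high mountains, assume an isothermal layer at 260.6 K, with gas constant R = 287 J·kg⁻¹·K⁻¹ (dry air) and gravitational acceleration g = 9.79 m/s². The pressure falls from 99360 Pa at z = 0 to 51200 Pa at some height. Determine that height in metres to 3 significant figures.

Scale height: H = RT/g = 287 × 260.6 / 9.79 = 7639.7 m.
Invert the barometric formula: z = H ln(P₀/P).
P₀/P = 99360/51200 = 1.9406; ln(1.9406) = 0.66300.
z = 7639.7 × 0.66300 = 5065.1 m.

z ≈ 5070 m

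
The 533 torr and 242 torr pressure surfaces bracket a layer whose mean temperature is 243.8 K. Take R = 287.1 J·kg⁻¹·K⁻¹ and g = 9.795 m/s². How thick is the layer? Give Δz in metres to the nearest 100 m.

Δz ≈ 5600 m

Hypsometric equation: Δz = (R T̄/g) ln(P₁/P₂).
R T̄/g = 287.1 × 243.8 / 9.795 = 7146.0 m.
ln(533/242) = ln(2.2025) = 0.78959.
Δz = 7146.0 × 0.78959 = 5642.4 m.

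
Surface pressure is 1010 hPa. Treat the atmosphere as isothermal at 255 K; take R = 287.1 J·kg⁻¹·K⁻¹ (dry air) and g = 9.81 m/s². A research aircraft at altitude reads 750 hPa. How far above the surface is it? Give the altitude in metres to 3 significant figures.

Scale height: H = RT/g = 287.1 × 255 / 9.81 = 7462.8 m.
Invert the barometric formula: z = H ln(P₀/P).
P₀/P = 1010/750 = 1.3467; ln(1.3467) = 0.29766.
z = 7462.8 × 0.29766 = 2221.4 m.

z ≈ 2220 m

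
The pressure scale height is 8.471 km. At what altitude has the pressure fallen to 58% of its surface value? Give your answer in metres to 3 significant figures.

Set P/P₀ = exp(−z/H) = 0.58, so z = −H ln(0.58).
−ln(0.58) = 0.54473; z = 8471.0 × 0.54473 = 4614.4 m.

z ≈ 4610 m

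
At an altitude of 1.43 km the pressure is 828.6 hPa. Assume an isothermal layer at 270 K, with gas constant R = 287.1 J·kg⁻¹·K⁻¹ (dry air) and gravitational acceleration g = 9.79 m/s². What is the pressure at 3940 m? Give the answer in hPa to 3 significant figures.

P ≈ 603 hPa

Scale height: H = RT/g = 287.1 × 270 / 9.79 = 7918.0 m.
Between two levels, P₂ = P₁ exp(−Δz/H) with Δz = z₂ − z₁.
Δz = 3940.0 − 1430.0 = 2510.0 m; Δz/H = 2510.0/7918.0 = 0.31700.
P₂ = 828.6 × exp(−0.31700) = 828.6 × 0.72833 = 603.49 hPa.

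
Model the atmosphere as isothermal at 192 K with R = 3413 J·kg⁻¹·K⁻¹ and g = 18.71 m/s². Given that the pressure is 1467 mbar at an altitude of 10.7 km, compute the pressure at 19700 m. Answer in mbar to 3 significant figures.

Scale height: H = RT/g = 3413 × 192 / 18.71 = 35024 m.
Between two levels, P₂ = P₁ exp(−Δz/H) with Δz = z₂ − z₁.
Δz = 19700 − 10700 = 9000.0 m; Δz/H = 9000.0/35024 = 0.25697.
P₂ = 1467 × exp(−0.25697) = 1467 × 0.77339 = 1134.6 mbar.

P ≈ 1130 mbar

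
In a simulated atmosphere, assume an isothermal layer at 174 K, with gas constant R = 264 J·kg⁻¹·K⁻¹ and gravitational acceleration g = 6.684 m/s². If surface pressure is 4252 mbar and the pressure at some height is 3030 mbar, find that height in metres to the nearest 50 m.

Scale height: H = RT/g = 264 × 174 / 6.684 = 6872.5 m.
Invert the barometric formula: z = H ln(P₀/P).
P₀/P = 4252/3030 = 1.4033; ln(1.4033) = 0.33883.
z = 6872.5 × 0.33883 = 2328.6 m.

z ≈ 2350 m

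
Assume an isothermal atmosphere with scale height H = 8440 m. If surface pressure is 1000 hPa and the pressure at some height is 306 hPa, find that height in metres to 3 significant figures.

z ≈ 9990 m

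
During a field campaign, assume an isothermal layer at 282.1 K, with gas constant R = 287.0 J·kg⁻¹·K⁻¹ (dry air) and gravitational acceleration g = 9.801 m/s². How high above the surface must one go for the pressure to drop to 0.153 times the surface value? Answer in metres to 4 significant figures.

z ≈ 15510 m

Scale height: H = RT/g = 287.0 × 282.1 / 9.801 = 8260.7 m.
Set P/P₀ = exp(−z/H) = 0.153, so z = −H ln(0.153).
−ln(0.153) = 1.8773; z = 8260.7 × 1.8773 = 15508 m.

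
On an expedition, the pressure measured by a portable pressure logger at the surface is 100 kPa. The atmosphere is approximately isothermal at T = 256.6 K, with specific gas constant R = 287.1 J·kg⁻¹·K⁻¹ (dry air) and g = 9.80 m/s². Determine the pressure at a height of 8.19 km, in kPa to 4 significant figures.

P ≈ 33.64 kPa

Scale height: H = RT/g = 287.1 × 256.6 / 9.80 = 7517.3 m.
Barometric formula: P = P₀ exp(−z/H).
z/H = 8190.0/7517.3 = 1.0895; exp(−1.0895) = 0.33638.
P = 100 × 0.33638 = 33.638 kPa.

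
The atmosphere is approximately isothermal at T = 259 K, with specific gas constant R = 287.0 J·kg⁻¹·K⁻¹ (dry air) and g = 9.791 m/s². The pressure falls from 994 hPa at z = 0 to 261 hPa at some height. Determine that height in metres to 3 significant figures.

Scale height: H = RT/g = 287.0 × 259 / 9.791 = 7592.0 m.
Invert the barometric formula: z = H ln(P₀/P).
P₀/P = 994/261 = 3.8084; ln(3.8084) = 1.3372.
z = 7592.0 × 1.3372 = 10152 m.

z ≈ 10200 m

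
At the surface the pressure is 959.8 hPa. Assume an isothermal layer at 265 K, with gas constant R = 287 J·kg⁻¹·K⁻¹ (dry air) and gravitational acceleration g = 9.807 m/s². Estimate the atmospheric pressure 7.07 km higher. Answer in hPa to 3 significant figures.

Scale height: H = RT/g = 287 × 265 / 9.807 = 7755.2 m.
Barometric formula: P = P₀ exp(−z/H).
z/H = 7070.0/7755.2 = 0.91165; exp(−0.91165) = 0.40186.
P = 959.8 × 0.40186 = 385.71 hPa.

P ≈ 386 hPa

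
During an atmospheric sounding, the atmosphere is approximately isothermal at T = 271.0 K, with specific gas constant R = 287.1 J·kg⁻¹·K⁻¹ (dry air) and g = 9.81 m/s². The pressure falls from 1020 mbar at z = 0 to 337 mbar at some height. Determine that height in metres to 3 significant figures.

z ≈ 8780 m

Scale height: H = RT/g = 287.1 × 271.0 / 9.81 = 7931.1 m.
Invert the barometric formula: z = H ln(P₀/P).
P₀/P = 1020/337 = 3.0267; ln(3.0267) = 1.1075.
z = 7931.1 × 1.1075 = 8783.7 m.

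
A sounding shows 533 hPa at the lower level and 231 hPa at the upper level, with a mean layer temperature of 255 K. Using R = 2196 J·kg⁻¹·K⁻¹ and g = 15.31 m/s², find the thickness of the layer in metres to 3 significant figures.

Δz ≈ 30600 m

Hypsometric equation: Δz = (R T̄/g) ln(P₁/P₂).
R T̄/g = 2196 × 255 / 15.31 = 36576 m.
ln(533/231) = ln(2.3074) = 0.83612.
Δz = 36576 × 0.83612 = 30582 m.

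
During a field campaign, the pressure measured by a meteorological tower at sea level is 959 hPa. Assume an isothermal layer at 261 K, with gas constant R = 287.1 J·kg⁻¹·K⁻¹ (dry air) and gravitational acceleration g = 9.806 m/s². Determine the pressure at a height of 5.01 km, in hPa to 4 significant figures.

Scale height: H = RT/g = 287.1 × 261 / 9.806 = 7641.6 m.
Barometric formula: P = P₀ exp(−z/H).
z/H = 5010.0/7641.6 = 0.65562; exp(−0.65562) = 0.51912.
P = 959 × 0.51912 = 497.84 hPa.

P ≈ 497.8 hPa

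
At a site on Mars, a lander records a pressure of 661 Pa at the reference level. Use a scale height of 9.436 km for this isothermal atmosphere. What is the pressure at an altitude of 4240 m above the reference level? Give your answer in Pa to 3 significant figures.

P ≈ 422 Pa

Barometric formula: P = P₀ exp(−z/H).
z/H = 4240.0/9436.0 = 0.44934; exp(−0.44934) = 0.63805.
P = 661 × 0.63805 = 421.75 Pa.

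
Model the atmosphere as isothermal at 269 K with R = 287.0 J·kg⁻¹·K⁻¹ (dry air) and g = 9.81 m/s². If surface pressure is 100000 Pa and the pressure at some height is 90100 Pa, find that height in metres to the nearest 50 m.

z ≈ 800 m

Scale height: H = RT/g = 287.0 × 269 / 9.81 = 7869.8 m.
Invert the barometric formula: z = H ln(P₀/P).
P₀/P = 100000/90100 = 1.1099; ln(1.1099) = 0.10427.
z = 7869.8 × 0.10427 = 820.58 m.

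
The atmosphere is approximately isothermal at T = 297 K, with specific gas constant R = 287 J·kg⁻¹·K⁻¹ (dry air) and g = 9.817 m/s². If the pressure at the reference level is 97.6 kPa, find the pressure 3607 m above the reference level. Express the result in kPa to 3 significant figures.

P ≈ 64.4 kPa

Scale height: H = RT/g = 287 × 297 / 9.817 = 8682.8 m.
Barometric formula: P = P₀ exp(−z/H).
z/H = 3607.0/8682.8 = 0.41542; exp(−0.41542) = 0.66006.
P = 97.6 × 0.66006 = 64.422 kPa.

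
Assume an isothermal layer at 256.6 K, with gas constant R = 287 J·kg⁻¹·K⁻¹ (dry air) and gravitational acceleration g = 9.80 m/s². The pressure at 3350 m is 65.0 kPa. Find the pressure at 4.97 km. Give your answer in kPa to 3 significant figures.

Scale height: H = RT/g = 287 × 256.6 / 9.80 = 7514.7 m.
Between two levels, P₂ = P₁ exp(−Δz/H) with Δz = z₂ − z₁.
Δz = 4970.0 − 3350.0 = 1620.0 m; Δz/H = 1620.0/7514.7 = 0.21558.
P₂ = 65.0 × exp(−0.21558) = 65.0 × 0.80607 = 52.395 kPa.

P ≈ 52.4 kPa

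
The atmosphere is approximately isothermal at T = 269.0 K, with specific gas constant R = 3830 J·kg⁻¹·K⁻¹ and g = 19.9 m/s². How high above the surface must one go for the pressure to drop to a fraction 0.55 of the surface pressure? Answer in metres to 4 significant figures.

Scale height: H = RT/g = 3830 × 269.0 / 19.9 = 51772 m.
Set P/P₀ = exp(−z/H) = 0.55, so z = −H ln(0.55).
−ln(0.55) = 0.59784; z = 51772 × 0.59784 = 30951 m.

z ≈ 30950 m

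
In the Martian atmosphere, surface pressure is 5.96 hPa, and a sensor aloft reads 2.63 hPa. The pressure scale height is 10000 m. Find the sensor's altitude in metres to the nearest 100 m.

z ≈ 8200 m

Invert the barometric formula: z = H ln(P₀/P).
P₀/P = 5.96/2.63 = 2.2662; ln(2.2662) = 0.81810.
z = 10000 × 0.81810 = 8181.0 m.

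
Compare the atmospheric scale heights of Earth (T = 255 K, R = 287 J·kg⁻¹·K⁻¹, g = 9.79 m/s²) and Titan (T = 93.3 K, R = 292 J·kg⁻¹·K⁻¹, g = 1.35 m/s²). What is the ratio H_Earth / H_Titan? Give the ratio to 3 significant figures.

H_Earth/H_Titan ≈ 0.370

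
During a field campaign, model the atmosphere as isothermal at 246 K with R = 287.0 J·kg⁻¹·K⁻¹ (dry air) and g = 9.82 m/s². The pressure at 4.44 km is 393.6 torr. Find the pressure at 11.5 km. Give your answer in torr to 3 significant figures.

Scale height: H = RT/g = 287.0 × 246 / 9.82 = 7189.6 m.
Between two levels, P₂ = P₁ exp(−Δz/H) with Δz = z₂ − z₁.
Δz = 11500 − 4440.0 = 7060.0 m; Δz/H = 7060.0/7189.6 = 0.98197.
P₂ = 393.6 × exp(−0.98197) = 393.6 × 0.37457 = 147.43 torr.

P ≈ 147 torr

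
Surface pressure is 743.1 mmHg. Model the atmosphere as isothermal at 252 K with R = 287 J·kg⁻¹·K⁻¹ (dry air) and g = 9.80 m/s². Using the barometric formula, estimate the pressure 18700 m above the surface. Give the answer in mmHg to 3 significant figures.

P ≈ 59.0 mmHg

Scale height: H = RT/g = 287 × 252 / 9.80 = 7380.0 m.
Barometric formula: P = P₀ exp(−z/H).
z/H = 18700/7380.0 = 2.5339; exp(−2.5339) = 0.079349.
P = 743.1 × 0.079349 = 58.964 mmHg.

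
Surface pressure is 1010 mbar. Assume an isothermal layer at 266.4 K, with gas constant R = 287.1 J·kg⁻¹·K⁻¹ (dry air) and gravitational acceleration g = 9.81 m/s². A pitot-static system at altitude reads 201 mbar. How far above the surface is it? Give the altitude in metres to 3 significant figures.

Scale height: H = RT/g = 287.1 × 266.4 / 9.81 = 7796.5 m.
Invert the barometric formula: z = H ln(P₀/P).
P₀/P = 1010/201 = 5.0249; ln(5.0249) = 1.6144.
z = 7796.5 × 1.6144 = 12587 m.

z ≈ 12600 m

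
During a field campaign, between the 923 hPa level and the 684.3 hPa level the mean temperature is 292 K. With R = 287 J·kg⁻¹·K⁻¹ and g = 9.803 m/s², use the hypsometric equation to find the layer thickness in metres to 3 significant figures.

Hypsometric equation: Δz = (R T̄/g) ln(P₁/P₂).
R T̄/g = 287 × 292 / 9.803 = 8548.8 m.
ln(923/684.3) = ln(1.3488) = 0.29922.
Δz = 8548.8 × 0.29922 = 2558.0 m.

Δz ≈ 2560 m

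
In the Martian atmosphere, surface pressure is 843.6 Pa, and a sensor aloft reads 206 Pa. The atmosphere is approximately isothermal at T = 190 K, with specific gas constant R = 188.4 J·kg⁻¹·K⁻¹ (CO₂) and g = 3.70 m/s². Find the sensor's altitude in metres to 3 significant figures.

Scale height: H = RT/g = 188.4 × 190 / 3.70 = 9674.6 m.
Invert the barometric formula: z = H ln(P₀/P).
P₀/P = 843.6/206 = 4.0951; ln(4.0951) = 1.4098.
z = 9674.6 × 1.4098 = 13639 m.

z ≈ 13600 m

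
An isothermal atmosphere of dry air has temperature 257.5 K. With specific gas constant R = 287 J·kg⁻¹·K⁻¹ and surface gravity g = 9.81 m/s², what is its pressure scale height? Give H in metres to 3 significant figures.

The scale height of an isothermal atmosphere is H = RT/g.
H = 287 × 257.5 / 9.81 = 73902/9.81 = 7533.3 m.

H ≈ 7530 m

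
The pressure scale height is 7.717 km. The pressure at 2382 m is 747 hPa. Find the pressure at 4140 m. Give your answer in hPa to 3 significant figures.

Between two levels, P₂ = P₁ exp(−Δz/H) with Δz = z₂ − z₁.
Δz = 4140.0 − 2382.0 = 1758.0 m; Δz/H = 1758.0/7717.0 = 0.22781.
P₂ = 747 × exp(−0.22781) = 747 × 0.79628 = 594.82 hPa.

P ≈ 595 hPa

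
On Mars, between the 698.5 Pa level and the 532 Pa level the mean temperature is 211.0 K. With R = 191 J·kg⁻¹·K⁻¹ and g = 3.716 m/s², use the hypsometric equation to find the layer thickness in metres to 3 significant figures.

Hypsometric equation: Δz = (R T̄/g) ln(P₁/P₂).
R T̄/g = 191 × 211.0 / 3.716 = 10845 m.
ln(698.5/532) = ln(1.3130) = 0.27231.
Δz = 10845 × 0.27231 = 2953.2 m.

Δz ≈ 2950 m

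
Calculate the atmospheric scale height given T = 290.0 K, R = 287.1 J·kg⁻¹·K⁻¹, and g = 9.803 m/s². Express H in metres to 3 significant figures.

H ≈ 8490 m

The scale height of an isothermal atmosphere is H = RT/g.
H = 287.1 × 290.0 / 9.803 = 83259/9.803 = 8493.2 m.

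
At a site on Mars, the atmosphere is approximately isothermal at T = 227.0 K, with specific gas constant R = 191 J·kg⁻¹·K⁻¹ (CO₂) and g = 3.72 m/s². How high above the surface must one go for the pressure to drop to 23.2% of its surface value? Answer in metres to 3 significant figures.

z ≈ 17000 m

Scale height: H = RT/g = 191 × 227.0 / 3.72 = 11655 m.
Set P/P₀ = exp(−z/H) = 0.232, so z = −H ln(0.232).
−ln(0.232) = 1.4610; z = 11655 × 1.4610 = 17028 m.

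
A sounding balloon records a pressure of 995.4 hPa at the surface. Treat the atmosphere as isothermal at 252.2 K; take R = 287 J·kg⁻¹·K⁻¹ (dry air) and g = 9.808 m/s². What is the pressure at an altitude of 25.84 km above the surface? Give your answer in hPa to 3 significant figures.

P ≈ 30.0 hPa

Scale height: H = RT/g = 287 × 252.2 / 9.808 = 7379.8 m.
Barometric formula: P = P₀ exp(−z/H).
z/H = 25840/7379.8 = 3.5014; exp(−3.5014) = 0.030155.
P = 995.4 × 0.030155 = 30.016 hPa.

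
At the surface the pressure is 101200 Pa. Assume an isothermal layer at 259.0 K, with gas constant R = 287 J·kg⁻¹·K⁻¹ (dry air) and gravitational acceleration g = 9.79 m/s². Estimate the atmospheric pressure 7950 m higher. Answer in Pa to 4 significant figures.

P ≈ 35520 Pa

Scale height: H = RT/g = 287 × 259.0 / 9.79 = 7592.7 m.
Barometric formula: P = P₀ exp(−z/H).
z/H = 7950.0/7592.7 = 1.0471; exp(−1.0471) = 0.35095.
P = 101200 × 0.35095 = 35516 Pa.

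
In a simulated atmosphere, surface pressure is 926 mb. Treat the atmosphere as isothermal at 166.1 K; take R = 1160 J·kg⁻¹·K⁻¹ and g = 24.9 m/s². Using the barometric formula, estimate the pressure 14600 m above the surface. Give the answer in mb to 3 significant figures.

Scale height: H = RT/g = 1160 × 166.1 / 24.9 = 7738.0 m.
Barometric formula: P = P₀ exp(−z/H).
z/H = 14600/7738.0 = 1.8868; exp(−1.8868) = 0.15156.
P = 926 × 0.15156 = 140.34 mb.

P ≈ 140 mb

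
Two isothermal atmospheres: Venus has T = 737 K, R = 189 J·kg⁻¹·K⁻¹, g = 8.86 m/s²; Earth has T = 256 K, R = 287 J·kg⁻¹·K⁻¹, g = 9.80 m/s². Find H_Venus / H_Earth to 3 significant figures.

H_Venus/H_Earth ≈ 2.10

H = RT/g for each body.
H_Venus = 189 × 737 / 8.86 = 15722 m.
H_Earth = 287 × 256 / 9.80 = 7497.1 m.
H_Venus/H_Earth = 15722/7497.1 = 2.0971.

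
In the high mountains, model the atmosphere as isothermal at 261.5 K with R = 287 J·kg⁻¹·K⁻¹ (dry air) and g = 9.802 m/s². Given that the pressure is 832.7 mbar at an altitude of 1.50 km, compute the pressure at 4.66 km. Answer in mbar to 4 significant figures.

Scale height: H = RT/g = 287 × 261.5 / 9.802 = 7656.7 m.
Between two levels, P₂ = P₁ exp(−Δz/H) with Δz = z₂ − z₁.
Δz = 4660.0 − 1500.0 = 3160.0 m; Δz/H = 3160.0/7656.7 = 0.41271.
P₂ = 832.7 × exp(−0.41271) = 832.7 × 0.66185 = 551.12 mbar.

P ≈ 551.1 mbar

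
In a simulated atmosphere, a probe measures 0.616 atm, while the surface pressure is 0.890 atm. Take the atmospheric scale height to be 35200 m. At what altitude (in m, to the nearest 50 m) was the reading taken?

z ≈ 12950 m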